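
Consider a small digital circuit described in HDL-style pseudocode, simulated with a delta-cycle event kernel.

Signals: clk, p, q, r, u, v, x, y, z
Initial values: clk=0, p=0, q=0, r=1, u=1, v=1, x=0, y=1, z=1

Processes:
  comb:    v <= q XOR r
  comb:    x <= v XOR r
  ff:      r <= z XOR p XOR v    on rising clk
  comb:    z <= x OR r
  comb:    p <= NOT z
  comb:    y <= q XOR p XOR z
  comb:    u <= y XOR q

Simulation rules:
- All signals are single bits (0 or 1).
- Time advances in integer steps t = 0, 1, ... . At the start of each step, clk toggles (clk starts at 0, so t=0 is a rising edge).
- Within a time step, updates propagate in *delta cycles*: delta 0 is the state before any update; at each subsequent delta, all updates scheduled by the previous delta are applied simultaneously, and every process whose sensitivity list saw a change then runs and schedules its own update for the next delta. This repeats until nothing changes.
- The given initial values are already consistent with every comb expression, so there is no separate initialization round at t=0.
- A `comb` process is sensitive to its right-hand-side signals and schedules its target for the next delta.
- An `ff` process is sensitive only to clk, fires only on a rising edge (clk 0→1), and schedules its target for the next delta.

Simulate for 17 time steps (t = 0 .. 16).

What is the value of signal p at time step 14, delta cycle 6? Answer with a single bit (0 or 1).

0

t=0 Δ0: q=0 p=0 z=1 clk=0 x=0 v=1 u=1 y=1 r=1
  Δ1: clk:0→1
  Δ2: r:1→0
  Δ3: z:1→0, x:0→1, v:1→0
  Δ4: p:0→1, z:0→1, x:1→0, y:1→0
  Δ5: p:1→0, z:1→0, u:1→0
  Δ6: p:0→1
  Δ7: y:0→1
  Δ8: u:0→1
  (8Δ to stable)
t=1 Δ0: q=0 p=1 z=0 clk=1 x=0 v=0 u=1 y=1 r=0
  Δ1: clk:1→0
  (1Δ to stable)
t=2 Δ0: q=0 p=1 z=0 clk=0 x=0 v=0 u=1 y=1 r=0
  Δ1: clk:0→1
  Δ2: r:0→1
  Δ3: z:0→1, x:0→1, v:0→1
  Δ4: p:1→0, x:1→0, y:1→0
  Δ5: u:1→0, y:0→1
  Δ6: u:0→1
  (6Δ to stable)
t=3 Δ0: q=0 p=0 z=1 clk=1 x=0 v=1 u=1 y=1 r=1
  Δ1: clk:1→0
  (1Δ to stable)
t=4 Δ0: q=0 p=0 z=1 clk=0 x=0 v=1 u=1 y=1 r=1
  Δ1: clk:0→1
  Δ2: r:1→0
  Δ3: z:1→0, x:0→1, v:1→0
  Δ4: p:0→1, z:0→1, x:1→0, y:1→0
  Δ5: p:1→0, z:1→0, u:1→0
  Δ6: p:0→1
  Δ7: y:0→1
  Δ8: u:0→1
  (8Δ to stable)
t=5 Δ0: q=0 p=1 z=0 clk=1 x=0 v=0 u=1 y=1 r=0
  Δ1: clk:1→0
  (1Δ to stable)
t=6 Δ0: q=0 p=1 z=0 clk=0 x=0 v=0 u=1 y=1 r=0
  Δ1: clk:0→1
  Δ2: r:0→1
  Δ3: z:0→1, x:0→1, v:0→1
  Δ4: p:1→0, x:1→0, y:1→0
  Δ5: u:1→0, y:0→1
  Δ6: u:0→1
  (6Δ to stable)
t=7 Δ0: q=0 p=0 z=1 clk=1 x=0 v=1 u=1 y=1 r=1
  Δ1: clk:1→0
  (1Δ to stable)
t=8 Δ0: q=0 p=0 z=1 clk=0 x=0 v=1 u=1 y=1 r=1
  Δ1: clk:0→1
  Δ2: r:1→0
  Δ3: z:1→0, x:0→1, v:1→0
  Δ4: p:0→1, z:0→1, x:1→0, y:1→0
  Δ5: p:1→0, z:1→0, u:1→0
  Δ6: p:0→1
  Δ7: y:0→1
  Δ8: u:0→1
  (8Δ to stable)
t=9 Δ0: q=0 p=1 z=0 clk=1 x=0 v=0 u=1 y=1 r=0
  Δ1: clk:1→0
  (1Δ to stable)
t=10 Δ0: q=0 p=1 z=0 clk=0 x=0 v=0 u=1 y=1 r=0
  Δ1: clk:0→1
  Δ2: r:0→1
  Δ3: z:0→1, x:0→1, v:0→1
  Δ4: p:1→0, x:1→0, y:1→0
  Δ5: u:1→0, y:0→1
  Δ6: u:0→1
  (6Δ to stable)
t=11 Δ0: q=0 p=0 z=1 clk=1 x=0 v=1 u=1 y=1 r=1
  Δ1: clk:1→0
  (1Δ to stable)
t=12 Δ0: q=0 p=0 z=1 clk=0 x=0 v=1 u=1 y=1 r=1
  Δ1: clk:0→1
  Δ2: r:1→0
  Δ3: z:1→0, x:0→1, v:1→0
  Δ4: p:0→1, z:0→1, x:1→0, y:1→0
  Δ5: p:1→0, z:1→0, u:1→0
  Δ6: p:0→1
  Δ7: y:0→1
  Δ8: u:0→1
  (8Δ to stable)
t=13 Δ0: q=0 p=1 z=0 clk=1 x=0 v=0 u=1 y=1 r=0
  Δ1: clk:1→0
  (1Δ to stable)
t=14 Δ0: q=0 p=1 z=0 clk=0 x=0 v=0 u=1 y=1 r=0
  Δ1: clk:0→1
  Δ2: r:0→1
  Δ3: z:0→1, x:0→1, v:0→1
  Δ4: p:1→0, x:1→0, y:1→0
  Δ5: u:1→0, y:0→1
  Δ6: u:0→1
  (6Δ to stable)
t=15 Δ0: q=0 p=0 z=1 clk=1 x=0 v=1 u=1 y=1 r=1
  Δ1: clk:1→0
  (1Δ to stable)
t=16 Δ0: q=0 p=0 z=1 clk=0 x=0 v=1 u=1 y=1 r=1
  Δ1: clk:0→1
  Δ2: r:1→0
  Δ3: z:1→0, x:0→1, v:1→0
  Δ4: p:0→1, z:0→1, x:1→0, y:1→0
  Δ5: p:1→0, z:1→0, u:1→0
  Δ6: p:0→1
  Δ7: y:0→1
  Δ8: u:0→1
  (8Δ to stable)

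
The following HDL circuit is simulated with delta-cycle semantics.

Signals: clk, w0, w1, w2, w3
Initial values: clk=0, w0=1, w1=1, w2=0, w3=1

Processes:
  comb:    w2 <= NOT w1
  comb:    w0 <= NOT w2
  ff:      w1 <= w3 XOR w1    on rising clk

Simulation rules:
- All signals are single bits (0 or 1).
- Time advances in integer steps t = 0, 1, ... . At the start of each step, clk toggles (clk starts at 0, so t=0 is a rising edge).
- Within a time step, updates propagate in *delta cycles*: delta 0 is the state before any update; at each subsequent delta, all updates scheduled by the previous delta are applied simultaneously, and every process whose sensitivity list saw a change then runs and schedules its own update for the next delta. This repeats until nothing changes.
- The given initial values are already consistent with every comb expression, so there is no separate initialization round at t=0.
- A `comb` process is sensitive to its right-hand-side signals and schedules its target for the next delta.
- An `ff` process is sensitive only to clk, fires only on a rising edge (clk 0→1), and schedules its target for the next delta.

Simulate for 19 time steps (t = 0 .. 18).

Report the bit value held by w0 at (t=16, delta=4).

[bits: w0,w3,clk,w1,w2]
t=0: Δ0=11010 Δ1=11110 Δ2=11100 Δ3=11101 Δ4=01101 | 4Δ
t=1: Δ0=01101 Δ1=01001 | 1Δ
t=2: Δ0=01001 Δ1=01101 Δ2=01111 Δ3=01110 Δ4=11110 | 4Δ
t=3: Δ0=11110 Δ1=11010 | 1Δ
t=4: Δ0=11010 Δ1=11110 Δ2=11100 Δ3=11101 Δ4=01101 | 4Δ
t=5: Δ0=01101 Δ1=01001 | 1Δ
t=6: Δ0=01001 Δ1=01101 Δ2=01111 Δ3=01110 Δ4=11110 | 4Δ
t=7: Δ0=11110 Δ1=11010 | 1Δ
t=8: Δ0=11010 Δ1=11110 Δ2=11100 Δ3=11101 Δ4=01101 | 4Δ
t=9: Δ0=01101 Δ1=01001 | 1Δ
t=10: Δ0=01001 Δ1=01101 Δ2=01111 Δ3=01110 Δ4=11110 | 4Δ
t=11: Δ0=11110 Δ1=11010 | 1Δ
t=12: Δ0=11010 Δ1=11110 Δ2=11100 Δ3=11101 Δ4=01101 | 4Δ
t=13: Δ0=01101 Δ1=01001 | 1Δ
t=14: Δ0=01001 Δ1=01101 Δ2=01111 Δ3=01110 Δ4=11110 | 4Δ
t=15: Δ0=11110 Δ1=11010 | 1Δ
t=16: Δ0=11010 Δ1=11110 Δ2=11100 Δ3=11101 Δ4=01101 | 4Δ
t=17: Δ0=01101 Δ1=01001 | 1Δ
t=18: Δ0=01001 Δ1=01101 Δ2=01111 Δ3=01110 Δ4=11110 | 4Δ

0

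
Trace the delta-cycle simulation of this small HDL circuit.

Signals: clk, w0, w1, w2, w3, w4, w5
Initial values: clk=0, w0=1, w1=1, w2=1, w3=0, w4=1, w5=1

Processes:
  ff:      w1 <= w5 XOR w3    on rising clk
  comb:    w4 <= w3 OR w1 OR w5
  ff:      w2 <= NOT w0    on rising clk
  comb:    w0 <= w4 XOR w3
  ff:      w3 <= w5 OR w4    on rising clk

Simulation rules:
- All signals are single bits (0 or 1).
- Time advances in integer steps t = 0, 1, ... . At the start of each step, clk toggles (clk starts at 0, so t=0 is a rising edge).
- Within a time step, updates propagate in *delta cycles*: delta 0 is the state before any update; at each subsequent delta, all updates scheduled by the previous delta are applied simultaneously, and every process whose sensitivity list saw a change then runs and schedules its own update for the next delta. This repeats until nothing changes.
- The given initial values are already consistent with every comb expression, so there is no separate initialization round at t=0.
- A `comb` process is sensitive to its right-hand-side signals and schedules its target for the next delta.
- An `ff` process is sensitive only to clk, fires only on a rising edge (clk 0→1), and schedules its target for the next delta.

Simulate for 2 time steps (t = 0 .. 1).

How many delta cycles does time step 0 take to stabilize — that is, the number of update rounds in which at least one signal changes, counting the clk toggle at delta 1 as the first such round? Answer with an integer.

3

[bits: w1,w0,w2,clk,w5,w3,w4]
t=0: Δ0=1110101 Δ1=1111101 Δ2=1101111 Δ3=1001111 | 3Δ
t=1: Δ0=1001111 Δ1=1000111 | 1Δ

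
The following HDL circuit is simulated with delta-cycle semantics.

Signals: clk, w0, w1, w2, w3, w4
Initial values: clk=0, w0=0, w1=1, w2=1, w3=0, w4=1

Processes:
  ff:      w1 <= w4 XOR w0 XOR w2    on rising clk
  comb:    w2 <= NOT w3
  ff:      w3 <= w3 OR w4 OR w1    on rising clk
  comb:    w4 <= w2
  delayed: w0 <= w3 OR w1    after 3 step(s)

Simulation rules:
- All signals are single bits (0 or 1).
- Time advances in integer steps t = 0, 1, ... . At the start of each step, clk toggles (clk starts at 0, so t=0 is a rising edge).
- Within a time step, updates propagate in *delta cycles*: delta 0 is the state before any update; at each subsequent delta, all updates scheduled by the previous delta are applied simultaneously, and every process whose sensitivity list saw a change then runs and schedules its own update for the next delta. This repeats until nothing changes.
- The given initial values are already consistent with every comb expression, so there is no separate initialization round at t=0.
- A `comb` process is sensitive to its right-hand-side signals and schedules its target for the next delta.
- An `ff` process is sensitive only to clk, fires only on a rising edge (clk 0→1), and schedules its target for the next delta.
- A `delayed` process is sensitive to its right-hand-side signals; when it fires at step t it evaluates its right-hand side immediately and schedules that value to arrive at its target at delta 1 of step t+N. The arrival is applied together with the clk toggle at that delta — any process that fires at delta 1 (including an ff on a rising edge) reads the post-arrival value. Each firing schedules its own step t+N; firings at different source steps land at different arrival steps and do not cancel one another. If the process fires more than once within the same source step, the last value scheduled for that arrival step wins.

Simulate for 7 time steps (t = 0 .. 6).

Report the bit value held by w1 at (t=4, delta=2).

1

t=0 Δ0: clk=0 w2=1 w1=1 w4=1 w0=0 w3=0
  Δ1: clk:0→1
  Δ2: w1:1→0, w3:0→1
  Δ3: w2:1→0
  Δ4: w4:1→0
  (4Δ to stable)
t=1 Δ0: clk=1 w2=0 w1=0 w4=0 w0=0 w3=1
  Δ1: clk:1→0
  (1Δ to stable)
t=2 Δ0: clk=0 w2=0 w1=0 w4=0 w0=0 w3=1
  Δ1: clk:0→1
  (1Δ to stable)
t=3 Δ0: clk=1 w2=0 w1=0 w4=0 w0=0 w3=1
  Δ1: clk:1→0, w0:0→1
  (1Δ to stable)
t=4 Δ0: clk=0 w2=0 w1=0 w4=0 w0=1 w3=1
  Δ1: clk:0→1
  Δ2: w1:0→1
  (2Δ to stable)
t=5 Δ0: clk=1 w2=0 w1=1 w4=0 w0=1 w3=1
  Δ1: clk:1→0
  (1Δ to stable)
t=6 Δ0: clk=0 w2=0 w1=1 w4=0 w0=1 w3=1
  Δ1: clk:0→1
  (1Δ to stable)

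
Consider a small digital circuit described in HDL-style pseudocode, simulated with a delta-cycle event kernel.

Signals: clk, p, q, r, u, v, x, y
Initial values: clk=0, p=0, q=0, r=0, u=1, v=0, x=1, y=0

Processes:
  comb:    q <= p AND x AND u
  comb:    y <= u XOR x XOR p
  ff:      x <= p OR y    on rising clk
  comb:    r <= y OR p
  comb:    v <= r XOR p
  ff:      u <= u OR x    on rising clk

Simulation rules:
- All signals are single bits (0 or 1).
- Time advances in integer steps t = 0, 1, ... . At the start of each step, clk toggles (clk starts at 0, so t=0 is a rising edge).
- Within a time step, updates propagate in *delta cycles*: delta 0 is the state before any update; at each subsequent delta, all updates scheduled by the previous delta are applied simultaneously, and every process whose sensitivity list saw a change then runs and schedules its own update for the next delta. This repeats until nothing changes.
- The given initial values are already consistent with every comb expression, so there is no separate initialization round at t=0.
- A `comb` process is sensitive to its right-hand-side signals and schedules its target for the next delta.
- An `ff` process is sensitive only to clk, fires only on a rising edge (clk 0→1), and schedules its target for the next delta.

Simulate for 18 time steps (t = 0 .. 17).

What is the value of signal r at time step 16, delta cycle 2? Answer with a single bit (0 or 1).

0

t=0 Δ0: clk=0 p=0 v=0 u=1 r=0 y=0 q=0 x=1
  Δ1: clk:0→1
  Δ2: x:1→0
  Δ3: y:0→1
  Δ4: r:0→1
  Δ5: v:0→1
  (5Δ to stable)
t=1 Δ0: clk=1 p=0 v=1 u=1 r=1 y=1 q=0 x=0
  Δ1: clk:1→0
  (1Δ to stable)
t=2 Δ0: clk=0 p=0 v=1 u=1 r=1 y=1 q=0 x=0
  Δ1: clk:0→1
  Δ2: x:0→1
  Δ3: y:1→0
  Δ4: r:1→0
  Δ5: v:1→0
  (5Δ to stable)
t=3 Δ0: clk=1 p=0 v=0 u=1 r=0 y=0 q=0 x=1
  Δ1: clk:1→0
  (1Δ to stable)
t=4 Δ0: clk=0 p=0 v=0 u=1 r=0 y=0 q=0 x=1
  Δ1: clk:0→1
  Δ2: x:1→0
  Δ3: y:0→1
  Δ4: r:0→1
  Δ5: v:0→1
  (5Δ to stable)
t=5 Δ0: clk=1 p=0 v=1 u=1 r=1 y=1 q=0 x=0
  Δ1: clk:1→0
  (1Δ to stable)
t=6 Δ0: clk=0 p=0 v=1 u=1 r=1 y=1 q=0 x=0
  Δ1: clk:0→1
  Δ2: x:0→1
  Δ3: y:1→0
  Δ4: r:1→0
  Δ5: v:1→0
  (5Δ to stable)
t=7 Δ0: clk=1 p=0 v=0 u=1 r=0 y=0 q=0 x=1
  Δ1: clk:1→0
  (1Δ to stable)
t=8 Δ0: clk=0 p=0 v=0 u=1 r=0 y=0 q=0 x=1
  Δ1: clk:0→1
  Δ2: x:1→0
  Δ3: y:0→1
  Δ4: r:0→1
  Δ5: v:0→1
  (5Δ to stable)
t=9 Δ0: clk=1 p=0 v=1 u=1 r=1 y=1 q=0 x=0
  Δ1: clk:1→0
  (1Δ to stable)
t=10 Δ0: clk=0 p=0 v=1 u=1 r=1 y=1 q=0 x=0
  Δ1: clk:0→1
  Δ2: x:0→1
  Δ3: y:1→0
  Δ4: r:1→0
  Δ5: v:1→0
  (5Δ to stable)
t=11 Δ0: clk=1 p=0 v=0 u=1 r=0 y=0 q=0 x=1
  Δ1: clk:1→0
  (1Δ to stable)
t=12 Δ0: clk=0 p=0 v=0 u=1 r=0 y=0 q=0 x=1
  Δ1: clk:0→1
  Δ2: x:1→0
  Δ3: y:0→1
  Δ4: r:0→1
  Δ5: v:0→1
  (5Δ to stable)
t=13 Δ0: clk=1 p=0 v=1 u=1 r=1 y=1 q=0 x=0
  Δ1: clk:1→0
  (1Δ to stable)
t=14 Δ0: clk=0 p=0 v=1 u=1 r=1 y=1 q=0 x=0
  Δ1: clk:0→1
  Δ2: x:0→1
  Δ3: y:1→0
  Δ4: r:1→0
  Δ5: v:1→0
  (5Δ to stable)
t=15 Δ0: clk=1 p=0 v=0 u=1 r=0 y=0 q=0 x=1
  Δ1: clk:1→0
  (1Δ to stable)
t=16 Δ0: clk=0 p=0 v=0 u=1 r=0 y=0 q=0 x=1
  Δ1: clk:0→1
  Δ2: x:1→0
  Δ3: y:0→1
  Δ4: r:0→1
  Δ5: v:0→1
  (5Δ to stable)
t=17 Δ0: clk=1 p=0 v=1 u=1 r=1 y=1 q=0 x=0
  Δ1: clk:1→0
  (1Δ to stable)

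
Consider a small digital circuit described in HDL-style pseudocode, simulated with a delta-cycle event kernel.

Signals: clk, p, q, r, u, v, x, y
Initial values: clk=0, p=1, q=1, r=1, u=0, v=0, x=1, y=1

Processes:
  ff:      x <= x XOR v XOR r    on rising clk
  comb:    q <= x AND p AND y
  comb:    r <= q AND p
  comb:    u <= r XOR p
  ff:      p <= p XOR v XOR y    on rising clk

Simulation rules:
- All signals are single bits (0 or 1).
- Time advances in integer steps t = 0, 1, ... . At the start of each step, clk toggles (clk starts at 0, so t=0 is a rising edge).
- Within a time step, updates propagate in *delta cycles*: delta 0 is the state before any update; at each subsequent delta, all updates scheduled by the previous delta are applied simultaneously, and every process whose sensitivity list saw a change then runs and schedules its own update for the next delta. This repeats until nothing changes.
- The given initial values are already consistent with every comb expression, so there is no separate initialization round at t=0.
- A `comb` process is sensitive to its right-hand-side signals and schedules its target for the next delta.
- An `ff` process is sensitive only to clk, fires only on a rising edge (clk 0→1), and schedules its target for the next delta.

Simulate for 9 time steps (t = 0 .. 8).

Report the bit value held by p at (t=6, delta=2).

[bits: clk,q,r,p,v,y,u,x]
t=0: Δ0=01110101 Δ1=11110101 Δ2=11100100 Δ3=10000110 Δ4=10000100 | 4Δ
t=1: Δ0=10000100 Δ1=00000100 | 1Δ
t=2: Δ0=00000100 Δ1=10000100 Δ2=10010100 Δ3=10010110 | 3Δ
t=3: Δ0=10010110 Δ1=00010110 | 1Δ
t=4: Δ0=00010110 Δ1=10010110 Δ2=10000110 Δ3=10000100 | 3Δ
t=5: Δ0=10000100 Δ1=00000100 | 1Δ
t=6: Δ0=00000100 Δ1=10000100 Δ2=10010100 Δ3=10010110 | 3Δ
t=7: Δ0=10010110 Δ1=00010110 | 1Δ
t=8: Δ0=00010110 Δ1=10010110 Δ2=10000110 Δ3=10000100 | 3Δ

1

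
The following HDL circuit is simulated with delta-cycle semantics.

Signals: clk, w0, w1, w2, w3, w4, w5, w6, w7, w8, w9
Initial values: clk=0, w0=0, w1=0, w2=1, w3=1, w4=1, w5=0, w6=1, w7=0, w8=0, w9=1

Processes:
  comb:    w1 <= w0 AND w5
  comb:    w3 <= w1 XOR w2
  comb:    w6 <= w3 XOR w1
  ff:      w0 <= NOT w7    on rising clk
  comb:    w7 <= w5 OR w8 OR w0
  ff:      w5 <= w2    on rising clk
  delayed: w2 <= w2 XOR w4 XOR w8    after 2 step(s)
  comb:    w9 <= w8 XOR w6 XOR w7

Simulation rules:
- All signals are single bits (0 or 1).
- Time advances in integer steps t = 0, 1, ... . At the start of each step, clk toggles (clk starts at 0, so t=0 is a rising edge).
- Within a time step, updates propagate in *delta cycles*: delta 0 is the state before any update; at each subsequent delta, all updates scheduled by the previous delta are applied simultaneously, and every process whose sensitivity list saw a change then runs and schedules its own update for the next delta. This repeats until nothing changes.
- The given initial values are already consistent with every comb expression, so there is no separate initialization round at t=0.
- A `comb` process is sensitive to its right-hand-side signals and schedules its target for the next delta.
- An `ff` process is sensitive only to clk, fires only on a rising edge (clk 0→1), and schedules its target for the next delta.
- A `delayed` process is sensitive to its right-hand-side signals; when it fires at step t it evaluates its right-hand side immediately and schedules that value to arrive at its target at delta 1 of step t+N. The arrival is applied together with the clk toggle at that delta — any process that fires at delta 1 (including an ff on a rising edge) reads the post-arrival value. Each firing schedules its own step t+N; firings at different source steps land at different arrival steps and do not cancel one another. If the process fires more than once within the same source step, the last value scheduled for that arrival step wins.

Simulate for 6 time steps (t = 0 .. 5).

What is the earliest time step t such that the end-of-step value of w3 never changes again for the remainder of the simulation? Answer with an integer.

t0.Δ0 w6=1 w7=0 w9=1 w0=0 w5=0 w3=1 w2=1 w1=0 clk=0 w8=0 w4=1
t0.Δ1 w6=1 w7=0 w9=1 w0=0 w5=0 w3=1 w2=1 w1=0 clk=1 w8=0 w4=1
t0.Δ2 w6=1 w7=0 w9=1 w0=1 w5=1 w3=1 w2=1 w1=0 clk=1 w8=0 w4=1
t0.Δ3 w6=1 w7=1 w9=1 w0=1 w5=1 w3=1 w2=1 w1=1 clk=1 w8=0 w4=1
t0.Δ4 w6=0 w7=1 w9=0 w0=1 w5=1 w3=0 w2=1 w1=1 clk=1 w8=0 w4=1
t0.Δ5 w6=1 w7=1 w9=1 w0=1 w5=1 w3=0 w2=1 w1=1 clk=1 w8=0 w4=1
t0.Δ6 w6=1 w7=1 w9=0 w0=1 w5=1 w3=0 w2=1 w1=1 clk=1 w8=0 w4=1
t1.Δ0 w6=1 w7=1 w9=0 w0=1 w5=1 w3=0 w2=1 w1=1 clk=1 w8=0 w4=1
t1.Δ1 w6=1 w7=1 w9=0 w0=1 w5=1 w3=0 w2=1 w1=1 clk=0 w8=0 w4=1
t2.Δ0 w6=1 w7=1 w9=0 w0=1 w5=1 w3=0 w2=1 w1=1 clk=0 w8=0 w4=1
t2.Δ1 w6=1 w7=1 w9=0 w0=1 w5=1 w3=0 w2=1 w1=1 clk=1 w8=0 w4=1
t2.Δ2 w6=1 w7=1 w9=0 w0=0 w5=1 w3=0 w2=1 w1=1 clk=1 w8=0 w4=1
t2.Δ3 w6=1 w7=1 w9=0 w0=0 w5=1 w3=0 w2=1 w1=0 clk=1 w8=0 w4=1
t2.Δ4 w6=0 w7=1 w9=0 w0=0 w5=1 w3=1 w2=1 w1=0 clk=1 w8=0 w4=1
t2.Δ5 w6=1 w7=1 w9=1 w0=0 w5=1 w3=1 w2=1 w1=0 clk=1 w8=0 w4=1
t2.Δ6 w6=1 w7=1 w9=0 w0=0 w5=1 w3=1 w2=1 w1=0 clk=1 w8=0 w4=1
t3.Δ0 w6=1 w7=1 w9=0 w0=0 w5=1 w3=1 w2=1 w1=0 clk=1 w8=0 w4=1
t3.Δ1 w6=1 w7=1 w9=0 w0=0 w5=1 w3=1 w2=1 w1=0 clk=0 w8=0 w4=1
t4.Δ0 w6=1 w7=1 w9=0 w0=0 w5=1 w3=1 w2=1 w1=0 clk=0 w8=0 w4=1
t4.Δ1 w6=1 w7=1 w9=0 w0=0 w5=1 w3=1 w2=1 w1=0 clk=1 w8=0 w4=1
t5.Δ0 w6=1 w7=1 w9=0 w0=0 w5=1 w3=1 w2=1 w1=0 clk=1 w8=0 w4=1
t5.Δ1 w6=1 w7=1 w9=0 w0=0 w5=1 w3=1 w2=1 w1=0 clk=0 w8=0 w4=1

2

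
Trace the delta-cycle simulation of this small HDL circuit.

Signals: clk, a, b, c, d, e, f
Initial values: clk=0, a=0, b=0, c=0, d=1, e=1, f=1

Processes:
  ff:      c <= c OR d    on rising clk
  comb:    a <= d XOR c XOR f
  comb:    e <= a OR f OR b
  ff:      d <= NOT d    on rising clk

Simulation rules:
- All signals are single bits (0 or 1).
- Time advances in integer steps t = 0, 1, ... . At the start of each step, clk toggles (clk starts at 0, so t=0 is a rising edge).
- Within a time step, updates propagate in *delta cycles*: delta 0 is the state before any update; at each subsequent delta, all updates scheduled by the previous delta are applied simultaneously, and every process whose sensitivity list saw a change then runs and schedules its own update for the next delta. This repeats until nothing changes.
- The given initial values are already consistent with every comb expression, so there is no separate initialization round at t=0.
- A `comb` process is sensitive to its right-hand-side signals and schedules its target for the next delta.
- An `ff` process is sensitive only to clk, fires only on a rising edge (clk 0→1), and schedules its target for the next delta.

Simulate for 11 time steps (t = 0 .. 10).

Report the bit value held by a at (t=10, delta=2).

t0.Δ0 f=1 a=0 c=0 e=1 clk=0 b=0 d=1
t0.Δ1 f=1 a=0 c=0 e=1 clk=1 b=0 d=1
t0.Δ2 f=1 a=0 c=1 e=1 clk=1 b=0 d=0
t1.Δ0 f=1 a=0 c=1 e=1 clk=1 b=0 d=0
t1.Δ1 f=1 a=0 c=1 e=1 clk=0 b=0 d=0
t2.Δ0 f=1 a=0 c=1 e=1 clk=0 b=0 d=0
t2.Δ1 f=1 a=0 c=1 e=1 clk=1 b=0 d=0
t2.Δ2 f=1 a=0 c=1 e=1 clk=1 b=0 d=1
t2.Δ3 f=1 a=1 c=1 e=1 clk=1 b=0 d=1
t3.Δ0 f=1 a=1 c=1 e=1 clk=1 b=0 d=1
t3.Δ1 f=1 a=1 c=1 e=1 clk=0 b=0 d=1
t4.Δ0 f=1 a=1 c=1 e=1 clk=0 b=0 d=1
t4.Δ1 f=1 a=1 c=1 e=1 clk=1 b=0 d=1
t4.Δ2 f=1 a=1 c=1 e=1 clk=1 b=0 d=0
t4.Δ3 f=1 a=0 c=1 e=1 clk=1 b=0 d=0
t5.Δ0 f=1 a=0 c=1 e=1 clk=1 b=0 d=0
t5.Δ1 f=1 a=0 c=1 e=1 clk=0 b=0 d=0
t6.Δ0 f=1 a=0 c=1 e=1 clk=0 b=0 d=0
t6.Δ1 f=1 a=0 c=1 e=1 clk=1 b=0 d=0
t6.Δ2 f=1 a=0 c=1 e=1 clk=1 b=0 d=1
t6.Δ3 f=1 a=1 c=1 e=1 clk=1 b=0 d=1
t7.Δ0 f=1 a=1 c=1 e=1 clk=1 b=0 d=1
t7.Δ1 f=1 a=1 c=1 e=1 clk=0 b=0 d=1
t8.Δ0 f=1 a=1 c=1 e=1 clk=0 b=0 d=1
t8.Δ1 f=1 a=1 c=1 e=1 clk=1 b=0 d=1
t8.Δ2 f=1 a=1 c=1 e=1 clk=1 b=0 d=0
t8.Δ3 f=1 a=0 c=1 e=1 clk=1 b=0 d=0
t9.Δ0 f=1 a=0 c=1 e=1 clk=1 b=0 d=0
t9.Δ1 f=1 a=0 c=1 e=1 clk=0 b=0 d=0
t10.Δ0 f=1 a=0 c=1 e=1 clk=0 b=0 d=0
t10.Δ1 f=1 a=0 c=1 e=1 clk=1 b=0 d=0
t10.Δ2 f=1 a=0 c=1 e=1 clk=1 b=0 d=1
t10.Δ3 f=1 a=1 c=1 e=1 clk=1 b=0 d=1

0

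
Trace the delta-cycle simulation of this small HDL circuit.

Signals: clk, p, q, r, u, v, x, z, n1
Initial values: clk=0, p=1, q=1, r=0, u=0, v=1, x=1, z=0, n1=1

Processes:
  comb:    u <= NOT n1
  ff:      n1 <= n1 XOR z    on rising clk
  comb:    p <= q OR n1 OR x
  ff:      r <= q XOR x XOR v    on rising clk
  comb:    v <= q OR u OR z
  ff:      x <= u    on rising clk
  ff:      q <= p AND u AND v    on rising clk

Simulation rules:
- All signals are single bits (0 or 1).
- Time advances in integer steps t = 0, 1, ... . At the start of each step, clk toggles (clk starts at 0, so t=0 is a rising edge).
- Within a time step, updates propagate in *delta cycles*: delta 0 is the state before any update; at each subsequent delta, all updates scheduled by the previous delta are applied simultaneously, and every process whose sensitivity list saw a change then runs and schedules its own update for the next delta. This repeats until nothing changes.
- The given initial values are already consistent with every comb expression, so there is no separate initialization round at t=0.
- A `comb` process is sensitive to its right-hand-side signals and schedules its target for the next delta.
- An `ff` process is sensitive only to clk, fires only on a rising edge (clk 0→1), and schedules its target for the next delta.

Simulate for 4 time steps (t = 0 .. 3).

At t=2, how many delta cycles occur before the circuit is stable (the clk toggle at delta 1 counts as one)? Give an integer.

2

t0.Δ0 clk=0 x=1 z=0 u=0 r=0 p=1 v=1 n1=1 q=1
t0.Δ1 clk=1 x=1 z=0 u=0 r=0 p=1 v=1 n1=1 q=1
t0.Δ2 clk=1 x=0 z=0 u=0 r=1 p=1 v=1 n1=1 q=0
t0.Δ3 clk=1 x=0 z=0 u=0 r=1 p=1 v=0 n1=1 q=0
t1.Δ0 clk=1 x=0 z=0 u=0 r=1 p=1 v=0 n1=1 q=0
t1.Δ1 clk=0 x=0 z=0 u=0 r=1 p=1 v=0 n1=1 q=0
t2.Δ0 clk=0 x=0 z=0 u=0 r=1 p=1 v=0 n1=1 q=0
t2.Δ1 clk=1 x=0 z=0 u=0 r=1 p=1 v=0 n1=1 q=0
t2.Δ2 clk=1 x=0 z=0 u=0 r=0 p=1 v=0 n1=1 q=0
t3.Δ0 clk=1 x=0 z=0 u=0 r=0 p=1 v=0 n1=1 q=0
t3.Δ1 clk=0 x=0 z=0 u=0 r=0 p=1 v=0 n1=1 q=0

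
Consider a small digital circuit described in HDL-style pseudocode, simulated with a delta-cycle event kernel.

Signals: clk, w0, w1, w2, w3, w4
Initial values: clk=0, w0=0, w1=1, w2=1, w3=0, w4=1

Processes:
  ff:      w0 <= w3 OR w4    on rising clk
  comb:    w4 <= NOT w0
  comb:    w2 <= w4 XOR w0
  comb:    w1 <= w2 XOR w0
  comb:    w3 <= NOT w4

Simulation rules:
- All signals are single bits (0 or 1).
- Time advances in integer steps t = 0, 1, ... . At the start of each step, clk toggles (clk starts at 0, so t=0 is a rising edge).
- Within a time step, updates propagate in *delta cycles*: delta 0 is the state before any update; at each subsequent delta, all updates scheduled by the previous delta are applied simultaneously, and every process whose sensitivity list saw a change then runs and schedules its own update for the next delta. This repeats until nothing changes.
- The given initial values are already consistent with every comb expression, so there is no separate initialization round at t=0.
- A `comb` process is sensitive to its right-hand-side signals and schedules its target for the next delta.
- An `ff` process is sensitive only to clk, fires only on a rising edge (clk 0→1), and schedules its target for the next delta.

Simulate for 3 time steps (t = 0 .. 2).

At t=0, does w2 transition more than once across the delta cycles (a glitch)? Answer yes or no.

yes

[bits: clk,w1,w3,w4,w2,w0]
t=0: Δ0=010110 Δ1=110110 Δ2=110111 Δ3=100001 Δ4=111011 Δ5=101011 | 5Δ
t=1: Δ0=101011 Δ1=001011 | 1Δ
t=2: Δ0=001011 Δ1=101011 | 1Δ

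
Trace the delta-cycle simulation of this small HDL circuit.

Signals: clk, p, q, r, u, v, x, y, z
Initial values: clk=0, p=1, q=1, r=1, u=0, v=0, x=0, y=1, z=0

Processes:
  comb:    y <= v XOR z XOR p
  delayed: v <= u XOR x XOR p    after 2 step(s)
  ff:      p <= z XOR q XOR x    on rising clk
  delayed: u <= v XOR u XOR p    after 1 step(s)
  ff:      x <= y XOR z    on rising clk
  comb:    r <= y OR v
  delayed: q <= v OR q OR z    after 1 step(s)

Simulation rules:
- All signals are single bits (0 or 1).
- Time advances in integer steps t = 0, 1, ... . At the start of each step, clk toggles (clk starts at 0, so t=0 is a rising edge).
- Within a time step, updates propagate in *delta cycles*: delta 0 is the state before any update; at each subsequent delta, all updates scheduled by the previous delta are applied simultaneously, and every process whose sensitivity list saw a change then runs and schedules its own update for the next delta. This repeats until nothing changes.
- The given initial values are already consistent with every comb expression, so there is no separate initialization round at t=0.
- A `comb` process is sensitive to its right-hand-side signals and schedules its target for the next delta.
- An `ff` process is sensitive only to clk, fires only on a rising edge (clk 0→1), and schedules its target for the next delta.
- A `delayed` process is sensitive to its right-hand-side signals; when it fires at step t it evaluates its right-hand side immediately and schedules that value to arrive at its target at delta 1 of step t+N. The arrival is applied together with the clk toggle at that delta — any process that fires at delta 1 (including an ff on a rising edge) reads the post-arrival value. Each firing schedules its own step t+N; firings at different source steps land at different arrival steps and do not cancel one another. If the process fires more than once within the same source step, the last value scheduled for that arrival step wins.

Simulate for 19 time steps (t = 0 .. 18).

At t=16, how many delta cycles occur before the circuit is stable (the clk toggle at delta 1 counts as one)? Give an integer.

[bits: r,z,y,p,v,q,x,clk,u]
t=0: Δ0=101101000 Δ1=101101010 Δ2=101101110 | 2Δ
t=1: Δ0=101101110 Δ1=101101100 | 1Δ
t=2: Δ0=101101100 Δ1=101101110 Δ2=101001110 Δ3=100001110 Δ4=000001110 | 4Δ
t=3: Δ0=000001110 Δ1=000001100 | 1Δ
t=4: Δ0=000001100 Δ1=000011110 Δ2=101011010 | 2Δ
t=5: Δ0=101011010 Δ1=101011001 | 1Δ
t=6: Δ0=101011001 Δ1=101001010 Δ2=100101110 Δ3=001101110 Δ4=101101110 | 4Δ
t=7: Δ0=101101110 Δ1=101111101 Δ2=100111101 | 2Δ
t=8: Δ0=100111101 Δ1=100101111 Δ2=001001011 Δ3=100001011 Δ4=000001011 | 4Δ
t=9: Δ0=000001011 Δ1=000011001 Δ2=101011001 | 2Δ
t=10: Δ0=101011001 Δ1=101011010 Δ2=101111110 Δ3=100111110 | 3Δ
t=11: Δ0=100111110 Δ1=100111100 | 1Δ
t=12: Δ0=100111100 Δ1=100101110 Δ2=001001010 Δ3=100001010 Δ4=000001010 | 4Δ
t=13: Δ0=000001010 Δ1=000001000 | 1Δ
t=14: Δ0=000001000 Δ1=000001010 Δ2=000101010 Δ3=001101010 Δ4=101101010 | 4Δ
t=15: Δ0=101101010 Δ1=101101001 | 1Δ
t=16: Δ0=101101001 Δ1=101111010 Δ2=100111110 | 2Δ
t=17: Δ0=100111110 Δ1=100101100 Δ2=001101100 Δ3=101101100 | 3Δ
t=18: Δ0=101101100 Δ1=101101111 Δ2=101001111 Δ3=100001111 Δ4=000001111 | 4Δ

2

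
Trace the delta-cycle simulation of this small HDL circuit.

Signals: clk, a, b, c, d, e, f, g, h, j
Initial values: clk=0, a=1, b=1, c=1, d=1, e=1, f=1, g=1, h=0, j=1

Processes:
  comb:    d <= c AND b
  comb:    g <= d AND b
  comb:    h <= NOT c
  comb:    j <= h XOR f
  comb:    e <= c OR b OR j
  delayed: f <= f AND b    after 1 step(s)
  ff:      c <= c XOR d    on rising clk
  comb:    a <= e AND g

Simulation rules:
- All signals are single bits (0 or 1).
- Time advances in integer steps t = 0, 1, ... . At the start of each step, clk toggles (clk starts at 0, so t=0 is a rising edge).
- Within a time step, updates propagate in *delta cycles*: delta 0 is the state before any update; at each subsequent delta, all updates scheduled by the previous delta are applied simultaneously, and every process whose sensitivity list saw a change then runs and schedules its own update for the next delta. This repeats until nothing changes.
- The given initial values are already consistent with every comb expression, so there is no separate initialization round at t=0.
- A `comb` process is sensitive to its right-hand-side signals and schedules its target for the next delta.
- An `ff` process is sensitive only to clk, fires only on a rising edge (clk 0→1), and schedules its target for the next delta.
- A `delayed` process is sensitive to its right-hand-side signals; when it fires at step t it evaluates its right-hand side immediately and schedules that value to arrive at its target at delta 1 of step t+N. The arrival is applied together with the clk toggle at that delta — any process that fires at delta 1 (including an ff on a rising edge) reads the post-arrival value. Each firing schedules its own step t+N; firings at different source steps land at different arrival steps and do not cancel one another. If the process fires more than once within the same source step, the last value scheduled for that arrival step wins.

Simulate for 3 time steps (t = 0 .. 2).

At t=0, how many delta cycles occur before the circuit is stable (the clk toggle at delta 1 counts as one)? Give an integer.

5

t=0 Δ0: h=0 a=1 d=1 g=1 c=1 j=1 e=1 b=1 f=1 clk=0
  Δ1: clk:0→1
  Δ2: c:1→0
  Δ3: h:0→1, d:1→0
  Δ4: g:1→0, j:1→0
  Δ5: a:1→0
  (5Δ to stable)
t=1 Δ0: h=1 a=0 d=0 g=0 c=0 j=0 e=1 b=1 f=1 clk=1
  Δ1: clk:1→0
  (1Δ to stable)
t=2 Δ0: h=1 a=0 d=0 g=0 c=0 j=0 e=1 b=1 f=1 clk=0
  Δ1: clk:0→1
  (1Δ to stable)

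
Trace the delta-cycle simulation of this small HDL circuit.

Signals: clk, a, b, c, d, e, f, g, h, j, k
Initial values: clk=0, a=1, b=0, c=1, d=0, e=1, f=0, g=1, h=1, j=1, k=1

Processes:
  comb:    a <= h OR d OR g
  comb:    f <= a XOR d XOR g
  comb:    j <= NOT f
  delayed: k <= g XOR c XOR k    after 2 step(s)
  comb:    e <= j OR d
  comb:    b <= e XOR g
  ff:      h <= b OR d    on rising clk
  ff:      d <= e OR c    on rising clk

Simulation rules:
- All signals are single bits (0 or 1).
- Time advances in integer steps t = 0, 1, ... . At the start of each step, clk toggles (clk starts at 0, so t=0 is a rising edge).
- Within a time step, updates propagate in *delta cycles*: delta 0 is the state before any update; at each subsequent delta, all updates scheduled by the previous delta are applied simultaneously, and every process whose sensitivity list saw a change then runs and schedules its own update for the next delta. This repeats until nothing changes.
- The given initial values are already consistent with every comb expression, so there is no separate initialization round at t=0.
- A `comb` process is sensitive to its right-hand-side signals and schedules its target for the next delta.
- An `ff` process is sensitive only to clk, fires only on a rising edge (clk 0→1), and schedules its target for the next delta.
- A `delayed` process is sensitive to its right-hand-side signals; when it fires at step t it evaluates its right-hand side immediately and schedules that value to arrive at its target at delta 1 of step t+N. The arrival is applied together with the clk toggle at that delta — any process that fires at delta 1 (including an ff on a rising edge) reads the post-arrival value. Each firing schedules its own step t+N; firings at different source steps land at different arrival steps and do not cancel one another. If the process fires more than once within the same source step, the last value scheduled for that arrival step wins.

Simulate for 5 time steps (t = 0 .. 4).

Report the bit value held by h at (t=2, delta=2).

1

[bits: k,clk,b,a,e,h,g,j,d,c,f]
t=0: Δ0=10011111010 Δ1=11011111010 Δ2=11011011110 Δ3=11011011111 Δ4=11011010111 | 4Δ
t=1: Δ0=11011010111 Δ1=10011010111 | 1Δ
t=2: Δ0=10011010111 Δ1=11011010111 Δ2=11011110111 | 2Δ
t=3: Δ0=11011110111 Δ1=10011110111 | 1Δ
t=4: Δ0=10011110111 Δ1=11011110111 | 1Δ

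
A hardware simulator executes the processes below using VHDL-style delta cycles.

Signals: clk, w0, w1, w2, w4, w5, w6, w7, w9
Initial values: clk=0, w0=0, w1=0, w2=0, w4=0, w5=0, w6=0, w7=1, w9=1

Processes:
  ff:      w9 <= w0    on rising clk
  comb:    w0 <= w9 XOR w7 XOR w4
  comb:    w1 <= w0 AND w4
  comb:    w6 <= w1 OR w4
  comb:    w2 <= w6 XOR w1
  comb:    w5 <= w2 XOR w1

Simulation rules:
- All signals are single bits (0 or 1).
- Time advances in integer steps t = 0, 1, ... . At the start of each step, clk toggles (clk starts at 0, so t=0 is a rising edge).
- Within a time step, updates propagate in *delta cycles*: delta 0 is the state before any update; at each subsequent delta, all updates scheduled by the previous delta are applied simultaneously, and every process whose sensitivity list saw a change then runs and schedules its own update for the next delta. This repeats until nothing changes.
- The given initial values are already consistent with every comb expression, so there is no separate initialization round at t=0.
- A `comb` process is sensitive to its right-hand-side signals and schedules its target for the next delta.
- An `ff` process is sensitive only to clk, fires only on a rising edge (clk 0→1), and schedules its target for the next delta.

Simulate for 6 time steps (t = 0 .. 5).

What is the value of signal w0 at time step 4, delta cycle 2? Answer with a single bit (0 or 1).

0

t0.Δ0 w0=0 w2=0 w9=1 w5=0 w4=0 clk=0 w7=1 w1=0 w6=0
t0.Δ1 w0=0 w2=0 w9=1 w5=0 w4=0 clk=1 w7=1 w1=0 w6=0
t0.Δ2 w0=0 w2=0 w9=0 w5=0 w4=0 clk=1 w7=1 w1=0 w6=0
t0.Δ3 w0=1 w2=0 w9=0 w5=0 w4=0 clk=1 w7=1 w1=0 w6=0
t1.Δ0 w0=1 w2=0 w9=0 w5=0 w4=0 clk=1 w7=1 w1=0 w6=0
t1.Δ1 w0=1 w2=0 w9=0 w5=0 w4=0 clk=0 w7=1 w1=0 w6=0
t2.Δ0 w0=1 w2=0 w9=0 w5=0 w4=0 clk=0 w7=1 w1=0 w6=0
t2.Δ1 w0=1 w2=0 w9=0 w5=0 w4=0 clk=1 w7=1 w1=0 w6=0
t2.Δ2 w0=1 w2=0 w9=1 w5=0 w4=0 clk=1 w7=1 w1=0 w6=0
t2.Δ3 w0=0 w2=0 w9=1 w5=0 w4=0 clk=1 w7=1 w1=0 w6=0
t3.Δ0 w0=0 w2=0 w9=1 w5=0 w4=0 clk=1 w7=1 w1=0 w6=0
t3.Δ1 w0=0 w2=0 w9=1 w5=0 w4=0 clk=0 w7=1 w1=0 w6=0
t4.Δ0 w0=0 w2=0 w9=1 w5=0 w4=0 clk=0 w7=1 w1=0 w6=0
t4.Δ1 w0=0 w2=0 w9=1 w5=0 w4=0 clk=1 w7=1 w1=0 w6=0
t4.Δ2 w0=0 w2=0 w9=0 w5=0 w4=0 clk=1 w7=1 w1=0 w6=0
t4.Δ3 w0=1 w2=0 w9=0 w5=0 w4=0 clk=1 w7=1 w1=0 w6=0
t5.Δ0 w0=1 w2=0 w9=0 w5=0 w4=0 clk=1 w7=1 w1=0 w6=0
t5.Δ1 w0=1 w2=0 w9=0 w5=0 w4=0 clk=0 w7=1 w1=0 w6=0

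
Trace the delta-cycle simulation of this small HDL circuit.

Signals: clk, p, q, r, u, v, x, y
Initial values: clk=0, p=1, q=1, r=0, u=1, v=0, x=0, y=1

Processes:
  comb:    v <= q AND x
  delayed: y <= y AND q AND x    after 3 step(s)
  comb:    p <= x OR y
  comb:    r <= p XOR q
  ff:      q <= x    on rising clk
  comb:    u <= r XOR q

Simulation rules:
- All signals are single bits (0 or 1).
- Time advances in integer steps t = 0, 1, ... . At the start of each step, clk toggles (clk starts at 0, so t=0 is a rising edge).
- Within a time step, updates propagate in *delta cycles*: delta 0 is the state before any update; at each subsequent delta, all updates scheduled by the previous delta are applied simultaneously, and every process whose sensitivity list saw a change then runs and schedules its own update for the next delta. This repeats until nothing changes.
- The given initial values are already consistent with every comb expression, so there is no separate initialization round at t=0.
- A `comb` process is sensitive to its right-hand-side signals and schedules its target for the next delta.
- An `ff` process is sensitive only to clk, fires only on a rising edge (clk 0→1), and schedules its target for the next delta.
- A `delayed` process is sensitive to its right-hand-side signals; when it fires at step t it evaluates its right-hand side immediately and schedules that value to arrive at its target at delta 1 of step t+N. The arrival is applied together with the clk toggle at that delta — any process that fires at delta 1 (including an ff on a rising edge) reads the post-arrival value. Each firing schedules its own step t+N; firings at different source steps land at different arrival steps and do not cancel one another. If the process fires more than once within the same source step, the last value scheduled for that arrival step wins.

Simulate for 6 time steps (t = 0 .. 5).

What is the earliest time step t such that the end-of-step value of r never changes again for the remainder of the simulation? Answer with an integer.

t=0 Δ0: u=1 y=1 clk=0 p=1 r=0 v=0 q=1 x=0
  Δ1: clk:0→1
  Δ2: q:1→0
  Δ3: u:1→0, r:0→1
  Δ4: u:0→1
  (4Δ to stable)
t=1 Δ0: u=1 y=1 clk=1 p=1 r=1 v=0 q=0 x=0
  Δ1: clk:1→0
  (1Δ to stable)
t=2 Δ0: u=1 y=1 clk=0 p=1 r=1 v=0 q=0 x=0
  Δ1: clk:0→1
  (1Δ to stable)
t=3 Δ0: u=1 y=1 clk=1 p=1 r=1 v=0 q=0 x=0
  Δ1: y:1→0, clk:1→0
  Δ2: p:1→0
  Δ3: r:1→0
  Δ4: u:1→0
  (4Δ to stable)
t=4 Δ0: u=0 y=0 clk=0 p=0 r=0 v=0 q=0 x=0
  Δ1: clk:0→1
  (1Δ to stable)
t=5 Δ0: u=0 y=0 clk=1 p=0 r=0 v=0 q=0 x=0
  Δ1: clk:1→0
  (1Δ to stable)

3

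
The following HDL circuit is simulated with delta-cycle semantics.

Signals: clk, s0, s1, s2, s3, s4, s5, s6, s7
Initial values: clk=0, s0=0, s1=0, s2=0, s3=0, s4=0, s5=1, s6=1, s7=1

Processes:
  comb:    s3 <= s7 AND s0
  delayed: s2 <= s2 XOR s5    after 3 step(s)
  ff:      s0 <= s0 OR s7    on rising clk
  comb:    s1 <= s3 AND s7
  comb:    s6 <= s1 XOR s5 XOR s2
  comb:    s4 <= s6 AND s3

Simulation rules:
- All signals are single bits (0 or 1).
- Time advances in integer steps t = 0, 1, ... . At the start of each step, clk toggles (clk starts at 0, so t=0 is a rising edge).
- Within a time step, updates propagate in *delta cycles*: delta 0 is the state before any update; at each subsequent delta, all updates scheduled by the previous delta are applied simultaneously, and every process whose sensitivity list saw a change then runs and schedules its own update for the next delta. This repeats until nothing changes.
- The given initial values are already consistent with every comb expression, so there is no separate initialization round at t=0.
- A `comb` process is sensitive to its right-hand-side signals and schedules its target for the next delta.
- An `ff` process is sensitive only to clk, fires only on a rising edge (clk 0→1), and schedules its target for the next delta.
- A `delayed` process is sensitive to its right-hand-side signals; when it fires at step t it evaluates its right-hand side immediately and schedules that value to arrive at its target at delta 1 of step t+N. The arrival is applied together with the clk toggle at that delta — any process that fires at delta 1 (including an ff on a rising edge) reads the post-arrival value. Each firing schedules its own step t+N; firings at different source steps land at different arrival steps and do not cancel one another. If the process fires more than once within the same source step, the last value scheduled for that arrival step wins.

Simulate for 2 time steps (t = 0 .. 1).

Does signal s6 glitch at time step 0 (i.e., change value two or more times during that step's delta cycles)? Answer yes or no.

t=0 Δ0: clk=0 s5=1 s2=0 s0=0 s6=1 s1=0 s7=1 s3=0 s4=0
  Δ1: clk:0→1
  Δ2: s0:0→1
  Δ3: s3:0→1
  Δ4: s1:0→1, s4:0→1
  Δ5: s6:1→0
  Δ6: s4:1→0
  (6Δ to stable)
t=1 Δ0: clk=1 s5=1 s2=0 s0=1 s6=0 s1=1 s7=1 s3=1 s4=0
  Δ1: clk:1→0
  (1Δ to stable)

no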